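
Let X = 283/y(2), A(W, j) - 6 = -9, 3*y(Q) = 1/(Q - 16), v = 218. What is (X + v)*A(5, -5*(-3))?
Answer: 35004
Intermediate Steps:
y(Q) = 1/(3*(-16 + Q)) (y(Q) = 1/(3*(Q - 16)) = 1/(3*(-16 + Q)))
A(W, j) = -3 (A(W, j) = 6 - 9 = -3)
X = -11886 (X = 283/((1/(3*(-16 + 2)))) = 283/(((⅓)/(-14))) = 283/(((⅓)*(-1/14))) = 283/(-1/42) = 283*(-42) = -11886)
(X + v)*A(5, -5*(-3)) = (-11886 + 218)*(-3) = -11668*(-3) = 35004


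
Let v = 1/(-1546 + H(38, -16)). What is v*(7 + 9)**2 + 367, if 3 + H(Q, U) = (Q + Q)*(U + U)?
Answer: 1460771/3981 ≈ 366.94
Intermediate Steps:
H(Q, U) = -3 + 4*Q*U (H(Q, U) = -3 + (Q + Q)*(U + U) = -3 + (2*Q)*(2*U) = -3 + 4*Q*U)
v = -1/3981 (v = 1/(-1546 + (-3 + 4*38*(-16))) = 1/(-1546 + (-3 - 2432)) = 1/(-1546 - 2435) = 1/(-3981) = -1/3981 ≈ -0.00025119)
v*(7 + 9)**2 + 367 = -(7 + 9)**2/3981 + 367 = -1/3981*16**2 + 367 = -1/3981*256 + 367 = -256/3981 + 367 = 1460771/3981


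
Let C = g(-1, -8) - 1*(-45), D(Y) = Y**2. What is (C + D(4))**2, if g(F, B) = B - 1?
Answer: 2704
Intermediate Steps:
g(F, B) = -1 + B
C = 36 (C = (-1 - 8) - 1*(-45) = -9 + 45 = 36)
(C + D(4))**2 = (36 + 4**2)**2 = (36 + 16)**2 = 52**2 = 2704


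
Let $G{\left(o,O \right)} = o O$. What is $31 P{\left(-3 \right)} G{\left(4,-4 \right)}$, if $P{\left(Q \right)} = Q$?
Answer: $1488$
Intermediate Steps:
$G{\left(o,O \right)} = O o$
$31 P{\left(-3 \right)} G{\left(4,-4 \right)} = 31 \left(- 3 \left(\left(-4\right) 4\right)\right) = 31 \left(\left(-3\right) \left(-16\right)\right) = 31 \cdot 48 = 1488$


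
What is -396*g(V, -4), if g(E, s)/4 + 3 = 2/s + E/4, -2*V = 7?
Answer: 6930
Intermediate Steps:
V = -7/2 (V = -½*7 = -7/2 ≈ -3.5000)
g(E, s) = -12 + E + 8/s (g(E, s) = -12 + 4*(2/s + E/4) = -12 + (E + 8/s) = -12 + E + 8/s)
-396*g(V, -4) = -396*(-12 - 7/2 + 8/(-4)) = -396*(-12 - 7/2 + 8*(-¼)) = -396*(-12 - 7/2 - 2) = -396*(-35/2) = 6930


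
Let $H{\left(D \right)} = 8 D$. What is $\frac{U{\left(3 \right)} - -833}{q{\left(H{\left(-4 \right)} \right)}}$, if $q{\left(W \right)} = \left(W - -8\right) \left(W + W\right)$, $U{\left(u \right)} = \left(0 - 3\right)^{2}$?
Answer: $\frac{421}{768} \approx 0.54818$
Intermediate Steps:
$U{\left(u \right)} = 9$ ($U{\left(u \right)} = \left(-3\right)^{2} = 9$)
$q{\left(W \right)} = 2 W \left(8 + W\right)$ ($q{\left(W \right)} = \left(W + 8\right) 2 W = \left(8 + W\right) 2 W = 2 W \left(8 + W\right)$)
$\frac{U{\left(3 \right)} - -833}{q{\left(H{\left(-4 \right)} \right)}} = \frac{9 - -833}{2 \cdot 8 \left(-4\right) \left(8 + 8 \left(-4\right)\right)} = \frac{9 + 833}{2 \left(-32\right) \left(8 - 32\right)} = \frac{842}{2 \left(-32\right) \left(-24\right)} = \frac{842}{1536} = 842 \cdot \frac{1}{1536} = \frac{421}{768}$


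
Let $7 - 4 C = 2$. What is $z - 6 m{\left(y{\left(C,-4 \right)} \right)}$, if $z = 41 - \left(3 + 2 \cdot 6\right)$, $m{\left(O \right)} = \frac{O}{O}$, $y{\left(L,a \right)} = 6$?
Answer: $20$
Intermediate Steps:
$C = \frac{5}{4}$ ($C = \frac{7}{4} - \frac{1}{2} = \frac{5}{4} \approx 1.25$)
$m{\left(O \right)} = 1$
$z = 26$ ($z = 41 - \left(3 + 12\right) = 41 - 15 = 26$)
$z - 6 m{\left(y{\left(C,-4 \right)} \right)} = 26 - 6 = 20$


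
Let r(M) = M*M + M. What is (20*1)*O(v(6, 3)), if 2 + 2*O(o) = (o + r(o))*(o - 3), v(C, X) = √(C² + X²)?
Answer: -470 + 1170*√5 ≈ 2146.2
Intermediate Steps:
r(M) = M + M² (r(M) = M² + M = M + M²)
O(o) = -1 + (-3 + o)*(o + o*(1 + o))/2 (O(o) = -1 + ((o + o*(1 + o))*(o - 3))/2 = -1 + ((o + o*(1 + o))*(-3 + o))/2 = -1 + ((-3 + o)*(o + o*(1 + o)))/2 = -1 + (-3 + o)*(o + o*(1 + o))/2)
(20*1)*O(v(6, 3)) = (20*1)*(-1 + (√(6² + 3²))³/2 - 3*√(6² + 3²) - (√(6² + 3²))²/2) = 20*(-1 + (√(36 + 9))³/2 - 3*√(36 + 9) - (√(36 + 9))²/2) = 20*(-1 + (√45)³/2 - 9*√5 - (√45)²/2) = 20*(-1 + (3*√5)³/2 - 9*√5 - (3*√5)²/2) = 20*(-1 + (135*√5)/2 - 9*√5 - ½*45) = 20*(-1 + 135*√5/2 - 9*√5 - 45/2) = 20*(-47/2 + 117*√5/2) = -470 + 1170*√5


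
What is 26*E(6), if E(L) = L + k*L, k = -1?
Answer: 0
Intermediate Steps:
E(L) = 0 (E(L) = L - L = 0)
26*E(6) = 26*0 = 0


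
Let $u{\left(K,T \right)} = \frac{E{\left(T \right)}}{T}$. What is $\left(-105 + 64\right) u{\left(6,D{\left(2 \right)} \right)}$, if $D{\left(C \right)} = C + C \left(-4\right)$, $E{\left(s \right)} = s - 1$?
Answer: $- \frac{287}{6} \approx -47.833$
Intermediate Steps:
$E{\left(s \right)} = -1 + s$
$D{\left(C \right)} = - 3 C$ ($D{\left(C \right)} = C - 4 C = - 3 C$)
$u{\left(K,T \right)} = \frac{-1 + T}{T}$
$\left(-105 + 64\right) u{\left(6,D{\left(2 \right)} \right)} = \left(-105 + 64\right) \frac{-1 - 6}{\left(-3\right) 2} = - 41 \frac{-1 - 6}{-6} = - 41 \left(\left(- \frac{1}{6}\right) \left(-7\right)\right) = \left(-41\right) \frac{7}{6} = - \frac{287}{6}$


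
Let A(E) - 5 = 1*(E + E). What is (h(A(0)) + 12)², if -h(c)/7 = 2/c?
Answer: 2116/25 ≈ 84.640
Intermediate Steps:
A(E) = 5 + 2*E (A(E) = 5 + 1*(E + E) = 5 + 1*(2*E) = 5 + 2*E)
h(c) = -14/c
(h(A(0)) + 12)² = (-14/(5 + 2*0) + 12)² = (-14/(5 + 0) + 12)² = (-14/5 + 12)² = (46/5)² = 2116/25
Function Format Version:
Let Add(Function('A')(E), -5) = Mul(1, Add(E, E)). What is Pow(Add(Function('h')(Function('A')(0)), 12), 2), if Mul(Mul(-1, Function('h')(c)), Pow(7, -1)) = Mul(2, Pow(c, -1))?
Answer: Rational(2116, 25) ≈ 84.640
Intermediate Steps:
Function('A')(E) = Add(5, Mul(2, E)) (Function('A')(E) = Add(5, Mul(1, Add(E, E))) = Add(5, Mul(1, Mul(2, E))) = Add(5, Mul(2, E)))
Function('h')(c) = Mul(-14, Pow(c, -1)) (Function('h')(c) = Mul(-7, Mul(2, Pow(c, -1))) = Mul(-14, Pow(c, -1)))
Pow(Add(Function('h')(Function('A')(0)), 12), 2) = Pow(Add(Mul(-14, Pow(Add(5, Mul(2, 0)), -1)), 12), 2) = Pow(Add(Mul(-14, Pow(Add(5, 0), -1)), 12), 2) = Pow(Add(Mul(-14, Pow(5, -1)), 12), 2) = Pow(Add(Mul(-14, Rational(1, 5)), 12), 2) = Pow(Add(Rational(-14, 5), 12), 2) = Pow(Rational(46, 5), 2) = Rational(2116, 25)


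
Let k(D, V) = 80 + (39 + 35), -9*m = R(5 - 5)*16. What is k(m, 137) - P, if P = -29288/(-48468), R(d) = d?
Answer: 265528/1731 ≈ 153.40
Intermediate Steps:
P = 1046/1731 (P = -29288*(-1/48468) = 1046/1731 ≈ 0.60427)
m = 0 (m = -(5 - 5)*16/9 = -0*16 = -⅑*0 = 0)
k(D, V) = 154 (k(D, V) = 80 + 74 = 154)
k(m, 137) - P = 154 - 1*1046/1731 = 154 - 1046/1731 = 265528/1731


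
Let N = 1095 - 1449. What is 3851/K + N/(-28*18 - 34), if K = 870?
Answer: 1189909/234030 ≈ 5.0844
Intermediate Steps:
N = -354
3851/K + N/(-28*18 - 34) = 3851/870 - 354/(-28*18 - 34) = 3851*(1/870) - 354/(-504 - 34) = 3851/870 - 354/(-538) = 3851/870 - 354*(-1/538) = 3851/870 + 177/269 = 1189909/234030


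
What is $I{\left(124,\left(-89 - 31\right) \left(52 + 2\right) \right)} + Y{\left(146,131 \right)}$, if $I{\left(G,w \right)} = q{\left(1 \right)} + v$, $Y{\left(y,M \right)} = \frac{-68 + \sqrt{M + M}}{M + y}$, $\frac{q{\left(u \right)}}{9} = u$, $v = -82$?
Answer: $- \frac{20289}{277} + \frac{\sqrt{262}}{277} \approx -73.187$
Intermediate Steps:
$q{\left(u \right)} = 9 u$
$Y{\left(y,M \right)} = \frac{-68 + \sqrt{2} \sqrt{M}}{M + y}$ ($Y{\left(y,M \right)} = \frac{-68 + \sqrt{2 M}}{M + y} = \frac{-68 + \sqrt{2} \sqrt{M}}{M + y}$)
$I{\left(G,w \right)} = -73$ ($I{\left(G,w \right)} = 9 \cdot 1 - 82 = 9 - 82 = -73$)
$I{\left(124,\left(-89 - 31\right) \left(52 + 2\right) \right)} + Y{\left(146,131 \right)} = -73 + \frac{-68 + \sqrt{2} \sqrt{131}}{131 + 146} = -73 + \frac{-68 + \sqrt{262}}{277} = -73 - \left(\frac{68}{277} - \frac{\sqrt{262}}{277}\right) = - \frac{20289}{277} + \frac{\sqrt{262}}{277}$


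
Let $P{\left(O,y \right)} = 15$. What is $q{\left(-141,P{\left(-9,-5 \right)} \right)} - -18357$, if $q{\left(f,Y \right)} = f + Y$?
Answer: $18231$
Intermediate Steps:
$q{\left(f,Y \right)} = Y + f$
$q{\left(-141,P{\left(-9,-5 \right)} \right)} - -18357 = \left(15 - 141\right) - -18357 = -126 + 18357 = 18231$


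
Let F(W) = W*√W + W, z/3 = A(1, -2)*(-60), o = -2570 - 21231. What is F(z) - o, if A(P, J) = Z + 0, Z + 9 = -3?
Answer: 25961 + 25920*√15 ≈ 1.2635e+5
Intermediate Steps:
Z = -12 (Z = -9 - 3 = -12)
A(P, J) = -12 (A(P, J) = -12 + 0 = -12)
o = -23801
z = 2160 (z = 3*(-12*(-60)) = 3*720 = 2160)
F(W) = W + W^(3/2) (F(W) = W^(3/2) + W = W + W^(3/2))
F(z) - o = (2160 + 2160^(3/2)) - 1*(-23801) = (2160 + 25920*√15) + 23801 = 25961 + 25920*√15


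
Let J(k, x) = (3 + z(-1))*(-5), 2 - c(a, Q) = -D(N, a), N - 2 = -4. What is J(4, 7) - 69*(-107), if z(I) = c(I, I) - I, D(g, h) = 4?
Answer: 7333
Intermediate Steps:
N = -2 (N = 2 - 4 = -2)
c(a, Q) = 6 (c(a, Q) = 2 - (-1)*4 = 2 - 1*(-4) = 2 + 4 = 6)
z(I) = 6 - I
J(k, x) = -50 (J(k, x) = (3 + (6 - 1*(-1)))*(-5) = (3 + (6 + 1))*(-5) = (3 + 7)*(-5) = 10*(-5) = -50)
J(4, 7) - 69*(-107) = -50 - 69*(-107) = -50 + 7383 = 7333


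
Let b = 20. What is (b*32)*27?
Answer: 17280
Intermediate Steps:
(b*32)*27 = (20*32)*27 = 640*27 = 17280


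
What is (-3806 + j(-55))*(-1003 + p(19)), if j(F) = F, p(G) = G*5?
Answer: 3505788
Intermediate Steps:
p(G) = 5*G
(-3806 + j(-55))*(-1003 + p(19)) = (-3806 - 55)*(-1003 + 5*19) = -3861*(-1003 + 95) = -3861*(-908) = 3505788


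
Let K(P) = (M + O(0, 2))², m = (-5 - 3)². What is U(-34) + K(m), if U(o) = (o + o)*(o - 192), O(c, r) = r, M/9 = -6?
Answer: 18072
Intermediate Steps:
M = -54 (M = 9*(-6) = -54)
m = 64 (m = (-8)² = 64)
U(o) = 2*o*(-192 + o) (U(o) = (2*o)*(-192 + o) = 2*o*(-192 + o))
K(P) = 2704 (K(P) = (-54 + 2)² = (-52)² = 2704)
U(-34) + K(m) = 2*(-34)*(-192 - 34) + 2704 = 2*(-34)*(-226) + 2704 = 15368 + 2704 = 18072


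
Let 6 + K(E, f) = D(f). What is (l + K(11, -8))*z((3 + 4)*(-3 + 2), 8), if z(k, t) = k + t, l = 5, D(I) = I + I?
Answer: -17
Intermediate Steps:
D(I) = 2*I
K(E, f) = -6 + 2*f
(l + K(11, -8))*z((3 + 4)*(-3 + 2), 8) = (5 + (-6 + 2*(-8)))*((3 + 4)*(-3 + 2) + 8) = (5 + (-6 - 16))*(7*(-1) + 8) = (5 - 22)*(-7 + 8) = -17*1 = -17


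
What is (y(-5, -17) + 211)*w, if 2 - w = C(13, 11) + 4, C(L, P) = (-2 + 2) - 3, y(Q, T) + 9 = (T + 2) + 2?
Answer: 189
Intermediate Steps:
y(Q, T) = -5 + T (y(Q, T) = -9 + ((T + 2) + 2) = -9 + ((2 + T) + 2) = -9 + (4 + T) = -5 + T)
C(L, P) = -3 (C(L, P) = 0 - 3 = -3)
w = 1 (w = 2 - (-3 + 4) = 2 - 1*1 = 2 - 1 = 1)
(y(-5, -17) + 211)*w = ((-5 - 17) + 211)*1 = (-22 + 211)*1 = 189*1 = 189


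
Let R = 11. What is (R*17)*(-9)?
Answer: -1683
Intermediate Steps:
(R*17)*(-9) = (11*17)*(-9) = 187*(-9) = -1683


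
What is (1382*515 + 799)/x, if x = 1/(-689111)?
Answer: -491011571719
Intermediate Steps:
x = -1/689111 ≈ -1.4511e-6
(1382*515 + 799)/x = (1382*515 + 799)/(-1/689111) = (711730 + 799)*(-689111) = 712529*(-689111) = -491011571719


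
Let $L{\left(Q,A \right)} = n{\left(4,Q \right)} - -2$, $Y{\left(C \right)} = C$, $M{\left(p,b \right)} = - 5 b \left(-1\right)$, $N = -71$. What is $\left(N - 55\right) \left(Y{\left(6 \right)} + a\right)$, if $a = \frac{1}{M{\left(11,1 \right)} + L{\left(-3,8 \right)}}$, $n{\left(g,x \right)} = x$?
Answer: $- \frac{1575}{2} \approx -787.5$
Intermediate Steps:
$M{\left(p,b \right)} = 5 b$
$L{\left(Q,A \right)} = 2 + Q$ ($L{\left(Q,A \right)} = Q - -2 = Q + 2 = 2 + Q$)
$a = \frac{1}{4}$ ($a = \frac{1}{5 \cdot 1 + \left(2 - 3\right)} = \frac{1}{5 - 1} = \frac{1}{4} \approx 0.25$)
$\left(N - 55\right) \left(Y{\left(6 \right)} + a\right) = \left(-71 - 55\right) \left(6 + \frac{1}{4}\right) = \left(-71 - 55\right) \frac{25}{4} = \left(-126\right) \frac{25}{4} = - \frac{1575}{2}$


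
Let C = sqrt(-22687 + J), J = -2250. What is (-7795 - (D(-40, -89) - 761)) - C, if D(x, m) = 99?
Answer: -7133 - I*sqrt(24937) ≈ -7133.0 - 157.91*I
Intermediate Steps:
C = I*sqrt(24937) (C = sqrt(-22687 - 2250) = sqrt(-24937) = I*sqrt(24937) ≈ 157.91*I)
(-7795 - (D(-40, -89) - 761)) - C = (-7795 - (99 - 761)) - I*sqrt(24937) = (-7795 - 1*(-662)) - I*sqrt(24937) = (-7795 + 662) - I*sqrt(24937) = -7133 - I*sqrt(24937)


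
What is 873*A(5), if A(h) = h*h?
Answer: 21825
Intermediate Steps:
A(h) = h**2
873*A(5) = 873*5**2 = 873*25 = 21825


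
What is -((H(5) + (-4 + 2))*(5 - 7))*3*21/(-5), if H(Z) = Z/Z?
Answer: 126/5 ≈ 25.200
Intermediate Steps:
H(Z) = 1
-((H(5) + (-4 + 2))*(5 - 7))*3*21/(-5) = -((1 + (-4 + 2))*(5 - 7))*3*21/(-5) = -((1 - 2)*(-2))*3*21*(-⅕) = --1*(-2)*3*(-21)/5 = -2*3*(-21)/5 = -6*(-21)/5 = -1*(-126/5) = 126/5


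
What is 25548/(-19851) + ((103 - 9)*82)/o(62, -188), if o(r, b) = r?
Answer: 25237922/205127 ≈ 123.04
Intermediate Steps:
25548/(-19851) + ((103 - 9)*82)/o(62, -188) = 25548/(-19851) + ((103 - 9)*82)/62 = 25548*(-1/19851) + (94*82)*(1/62) = -8516/6617 + 7708*(1/62) = -8516/6617 + 3854/31 = 25237922/205127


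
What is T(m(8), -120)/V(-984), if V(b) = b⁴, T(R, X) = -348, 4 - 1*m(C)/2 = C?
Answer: -29/78126640128 ≈ -3.7119e-10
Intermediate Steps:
m(C) = 8 - 2*C
T(m(8), -120)/V(-984) = -348/((-984)⁴) = -348/937519681536 = -348*1/937519681536 = -29/78126640128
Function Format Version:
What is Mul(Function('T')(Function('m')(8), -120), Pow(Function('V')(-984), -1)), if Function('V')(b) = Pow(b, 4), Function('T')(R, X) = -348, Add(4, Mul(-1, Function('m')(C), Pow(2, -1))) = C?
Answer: Rational(-29, 78126640128) ≈ -3.7119e-10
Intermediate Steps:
Function('m')(C) = Add(8, Mul(-2, C))
Mul(Function('T')(Function('m')(8), -120), Pow(Function('V')(-984), -1)) = Mul(-348, Pow(Pow(-984, 4), -1)) = Mul(-348, Pow(937519681536, -1)) = Mul(-348, Rational(1, 937519681536)) = Rational(-29, 78126640128)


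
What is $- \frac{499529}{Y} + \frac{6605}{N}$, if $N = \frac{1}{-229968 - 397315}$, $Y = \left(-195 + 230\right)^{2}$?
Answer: $- \frac{5075425662904}{1225} \approx -4.1432 \cdot 10^{9}$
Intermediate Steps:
$Y = 1225$ ($Y = 35^{2} = 1225$)
$N = - \frac{1}{627283}$ ($N = \frac{1}{-627283} = - \frac{1}{627283} \approx -1.5942 \cdot 10^{-6}$)
$- \frac{499529}{Y} + \frac{6605}{N} = - \frac{499529}{1225} + \frac{6605}{- \frac{1}{627283}} = \left(-499529\right) \frac{1}{1225} + 6605 \left(-627283\right) = - \frac{499529}{1225} - 4143204215 = - \frac{5075425662904}{1225}$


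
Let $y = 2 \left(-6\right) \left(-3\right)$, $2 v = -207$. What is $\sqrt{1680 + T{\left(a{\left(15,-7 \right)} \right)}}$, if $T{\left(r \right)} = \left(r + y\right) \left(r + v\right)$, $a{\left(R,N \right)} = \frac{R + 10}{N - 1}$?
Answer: $\frac{i \sqrt{116819}}{8} \approx 42.724 i$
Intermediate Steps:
$v = - \frac{207}{2}$ ($v = \frac{1}{2} \left(-207\right) = - \frac{207}{2} \approx -103.5$)
$a{\left(R,N \right)} = \frac{10 + R}{-1 + N}$
$y = 36$ ($y = \left(-12\right) \left(-3\right) = 36$)
$T{\left(r \right)} = \left(36 + r\right) \left(- \frac{207}{2} + r\right)$ ($T{\left(r \right)} = \left(r + 36\right) \left(r - \frac{207}{2}\right) = \left(36 + r\right) \left(- \frac{207}{2} + r\right)$)
$\sqrt{1680 + T{\left(a{\left(15,-7 \right)} \right)}} = \sqrt{1680 - \left(3726 - \frac{\left(10 + 15\right)^{2}}{\left(-1 - 7\right)^{2}} + \frac{135 \left(10 + 15\right)}{2 \left(-1 - 7\right)}\right)} = \sqrt{1680 - \left(3726 - \frac{625}{64} + \frac{135}{2} \frac{1}{-8} \cdot 25\right)} = \sqrt{1680 - \left(3726 - \frac{625}{64} + \frac{135}{2} \left(- \frac{1}{8}\right) 25\right)} = \sqrt{1680 - \left(\frac{56241}{16} - \frac{625}{64}\right)} = \sqrt{1680 + \left(-3726 + \frac{625}{64} + \frac{3375}{16}\right)} = \sqrt{1680 - \frac{224339}{64}} = \sqrt{- \frac{116819}{64}} = \frac{i \sqrt{116819}}{8}$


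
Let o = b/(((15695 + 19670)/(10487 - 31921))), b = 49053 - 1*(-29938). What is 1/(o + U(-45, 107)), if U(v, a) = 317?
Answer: -3215/152898399 ≈ -2.1027e-5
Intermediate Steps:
b = 78991 (b = 49053 + 29938 = 78991)
o = -153917554/3215 (o = 78991/(((15695 + 19670)/(10487 - 31921))) = 78991/((35365/(-21434))) = 78991/((35365*(-1/21434))) = 78991/(-35365/21434) = 78991*(-21434/35365) = -153917554/3215 ≈ -47875.)
1/(o + U(-45, 107)) = 1/(-153917554/3215 + 317) = 1/(-152898399/3215) = -3215/152898399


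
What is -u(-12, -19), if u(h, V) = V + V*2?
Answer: 57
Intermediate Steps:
u(h, V) = 3*V (u(h, V) = V + 2*V = 3*V)
-u(-12, -19) = -3*(-19) = -1*(-57) = 57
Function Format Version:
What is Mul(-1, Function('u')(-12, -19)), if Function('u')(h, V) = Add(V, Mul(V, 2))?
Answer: 57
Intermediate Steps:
Function('u')(h, V) = Mul(3, V) (Function('u')(h, V) = Add(V, Mul(2, V)) = Mul(3, V))
Mul(-1, Function('u')(-12, -19)) = Mul(-1, Mul(3, -19)) = Mul(-1, -57) = 57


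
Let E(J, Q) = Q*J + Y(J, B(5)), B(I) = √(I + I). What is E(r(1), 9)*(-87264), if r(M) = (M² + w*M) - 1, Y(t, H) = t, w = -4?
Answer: 3490560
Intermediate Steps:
B(I) = √2*√I (B(I) = √(2*I) = √2*√I)
r(M) = -1 + M² - 4*M (r(M) = (M² - 4*M) - 1 = -1 + M² - 4*M)
E(J, Q) = J + J*Q (E(J, Q) = Q*J + J = J*Q + J = J + J*Q)
E(r(1), 9)*(-87264) = ((-1 + 1² - 4*1)*(1 + 9))*(-87264) = ((-1 + 1 - 4)*10)*(-87264) = -4*10*(-87264) = -40*(-87264) = 3490560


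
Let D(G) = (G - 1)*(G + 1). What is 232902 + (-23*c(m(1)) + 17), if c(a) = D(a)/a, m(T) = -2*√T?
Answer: 465907/2 ≈ 2.3295e+5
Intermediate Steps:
D(G) = (1 + G)*(-1 + G) (D(G) = (-1 + G)*(1 + G) = (1 + G)*(-1 + G))
c(a) = (-1 + a²)/a
232902 + (-23*c(m(1)) + 17) = 232902 + (-23*(-2*√1 - 1/((-2*√1))) + 17) = 232902 + (-23*(-2*1 - 1/((-2*1))) + 17) = 232902 + (-23*(-2 - 1/(-2)) + 17) = 232902 + (-23*(-2 - 1*(-½)) + 17) = 232902 + (-23*(-2 + ½) + 17) = 232902 + (-23*(-3/2) + 17) = 232902 + (69/2 + 17) = 232902 + 103/2 = 465907/2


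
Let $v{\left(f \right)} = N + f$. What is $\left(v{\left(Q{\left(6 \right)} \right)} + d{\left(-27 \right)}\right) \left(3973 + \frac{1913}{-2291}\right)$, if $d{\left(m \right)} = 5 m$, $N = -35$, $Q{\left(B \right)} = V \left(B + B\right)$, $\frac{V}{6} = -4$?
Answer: $- \frac{4167905340}{2291} \approx -1.8193 \cdot 10^{6}$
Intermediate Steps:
$V = -24$ ($V = 6 \left(-4\right) = -24$)
$Q{\left(B \right)} = - 48 B$ ($Q{\left(B \right)} = - 24 \left(B + B\right) = - 24 \cdot 2 B = - 48 B$)
$v{\left(f \right)} = -35 + f$
$\left(v{\left(Q{\left(6 \right)} \right)} + d{\left(-27 \right)}\right) \left(3973 + \frac{1913}{-2291}\right) = \left(\left(-35 - 288\right) + 5 \left(-27\right)\right) \left(3973 + \frac{1913}{-2291}\right) = \left(\left(-35 - 288\right) - 135\right) \left(3973 + 1913 \left(- \frac{1}{2291}\right)\right) = \left(-323 - 135\right) \left(3973 - \frac{1913}{2291}\right) = \left(-458\right) \frac{9100230}{2291} = - \frac{4167905340}{2291}$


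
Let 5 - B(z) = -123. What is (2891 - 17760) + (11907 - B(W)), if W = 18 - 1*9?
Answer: -3090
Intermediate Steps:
W = 9 (W = 18 - 9 = 9)
B(z) = 128 (B(z) = 5 - 1*(-123) = 5 + 123 = 128)
(2891 - 17760) + (11907 - B(W)) = (2891 - 17760) + (11907 - 1*128) = -14869 + (11907 - 128) = -14869 + 11779 = -3090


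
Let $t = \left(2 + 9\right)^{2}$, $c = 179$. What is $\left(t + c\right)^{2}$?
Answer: $90000$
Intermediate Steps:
$t = 121$ ($t = 11^{2} = 121$)
$\left(t + c\right)^{2} = \left(121 + 179\right)^{2} = 300^{2} = 90000$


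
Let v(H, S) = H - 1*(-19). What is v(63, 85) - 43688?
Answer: -43606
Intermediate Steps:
v(H, S) = 19 + H (v(H, S) = H + 19 = 19 + H)
v(63, 85) - 43688 = (19 + 63) - 43688 = 82 - 43688 = -43606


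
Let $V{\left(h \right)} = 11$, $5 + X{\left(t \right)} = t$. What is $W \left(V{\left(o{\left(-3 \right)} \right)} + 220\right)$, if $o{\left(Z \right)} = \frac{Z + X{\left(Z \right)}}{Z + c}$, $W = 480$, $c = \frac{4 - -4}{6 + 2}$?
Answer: $110880$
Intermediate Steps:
$X{\left(t \right)} = -5 + t$
$c = 1$ ($c = \frac{4 + 4}{8} = 8 \cdot \frac{1}{8} = 1$)
$o{\left(Z \right)} = \frac{-5 + 2 Z}{1 + Z}$ ($o{\left(Z \right)} = \frac{Z + \left(-5 + Z\right)}{Z + 1} = \frac{-5 + 2 Z}{1 + Z}$)
$W \left(V{\left(o{\left(-3 \right)} \right)} + 220\right) = 480 \left(11 + 220\right) = 480 \cdot 231 = 110880$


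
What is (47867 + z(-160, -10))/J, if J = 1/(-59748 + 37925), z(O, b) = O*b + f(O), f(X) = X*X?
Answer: -1638187141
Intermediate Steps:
f(X) = X**2
z(O, b) = O**2 + O*b (z(O, b) = O*b + O**2 = O**2 + O*b)
J = -1/21823 (J = 1/(-21823) = -1/21823 ≈ -4.5823e-5)
(47867 + z(-160, -10))/J = (47867 - 160*(-160 - 10))/(-1/21823) = (47867 - 160*(-170))*(-21823) = (47867 + 27200)*(-21823) = 75067*(-21823) = -1638187141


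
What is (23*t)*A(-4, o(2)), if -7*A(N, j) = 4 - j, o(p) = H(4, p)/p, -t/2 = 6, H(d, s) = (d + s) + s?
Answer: 0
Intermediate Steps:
H(d, s) = d + 2*s
t = -12 (t = -2*6 = -12)
o(p) = (4 + 2*p)/p
A(N, j) = -4/7 + j/7 (A(N, j) = -(4 - j)/7 = -4/7 + j/7)
(23*t)*A(-4, o(2)) = (23*(-12))*(-4/7 + (2 + 4/2)/7) = -276*(-4/7 + (2 + 4*(1/2))/7) = -276*(-4/7 + (2 + 2)/7) = -276*(-4/7 + (1/7)*4) = -276*(-4/7 + 4/7) = -276*0 = 0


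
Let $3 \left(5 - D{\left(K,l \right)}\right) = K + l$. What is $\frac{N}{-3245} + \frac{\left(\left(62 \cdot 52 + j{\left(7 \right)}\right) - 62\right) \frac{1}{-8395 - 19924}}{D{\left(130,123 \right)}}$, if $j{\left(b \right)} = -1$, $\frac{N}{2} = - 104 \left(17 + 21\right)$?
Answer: $\frac{53303115823}{21871046890} \approx 2.4372$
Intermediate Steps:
$N = -7904$ ($N = 2 \left(- 104 \left(17 + 21\right)\right) = 2 \left(\left(-104\right) 38\right) = 2 \left(-3952\right) = -7904$)
$D{\left(K,l \right)} = 5 - \frac{K}{3} - \frac{l}{3}$ ($D{\left(K,l \right)} = 5 - \frac{K + l}{3} = 5 - \left(\frac{K}{3} + \frac{l}{3}\right) = 5 - \frac{K}{3} - \frac{l}{3}$)
$\frac{N}{-3245} + \frac{\left(\left(62 \cdot 52 + j{\left(7 \right)}\right) - 62\right) \frac{1}{-8395 - 19924}}{D{\left(130,123 \right)}} = - \frac{7904}{-3245} + \frac{\left(\left(62 \cdot 52 - 1\right) - 62\right) \frac{1}{-8395 - 19924}}{5 - \frac{130}{3} - 41} = \left(-7904\right) \left(- \frac{1}{3245}\right) + \frac{\left(\left(3224 - 1\right) - 62\right) \frac{1}{-28319}}{5 - \frac{130}{3} - 41} = \frac{7904}{3245} + \frac{\left(3223 - 62\right) \left(- \frac{1}{28319}\right)}{- \frac{238}{3}} = \frac{7904}{3245} + 3161 \left(- \frac{1}{28319}\right) \left(- \frac{3}{238}\right) = \frac{7904}{3245} - - \frac{9483}{6739922} = \frac{7904}{3245} + \frac{9483}{6739922} = \frac{53303115823}{21871046890}$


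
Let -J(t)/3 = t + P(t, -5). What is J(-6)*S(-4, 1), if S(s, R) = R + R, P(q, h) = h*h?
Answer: -114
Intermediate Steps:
P(q, h) = h²
J(t) = -75 - 3*t (J(t) = -3*(t + (-5)²) = -3*(t + 25) = -3*(25 + t) = -75 - 3*t)
S(s, R) = 2*R
J(-6)*S(-4, 1) = (-75 - 3*(-6))*(2*1) = (-75 + 18)*2 = -57*2 = -114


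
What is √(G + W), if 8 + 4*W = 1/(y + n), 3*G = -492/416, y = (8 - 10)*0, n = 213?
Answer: I*√293574918/11076 ≈ 1.547*I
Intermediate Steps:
y = 0 (y = -2*0 = 0)
G = -41/104 (G = (-492/416)/3 = (-492*1/416)/3 = (⅓)*(-123/104) = -41/104 ≈ -0.39423)
W = -1703/852 (W = -2 + 1/(4*(0 + 213)) = -2 + (¼)/213 = -2 + (¼)*(1/213) = -2 + 1/852 = -1703/852 ≈ -1.9988)
√(G + W) = √(-41/104 - 1703/852) = √(-53011/22152) = I*√293574918/11076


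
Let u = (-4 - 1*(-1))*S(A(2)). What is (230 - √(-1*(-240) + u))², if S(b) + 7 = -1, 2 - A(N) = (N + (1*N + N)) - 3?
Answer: 53164 - 920*√66 ≈ 45690.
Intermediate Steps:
A(N) = 5 - 3*N (A(N) = 2 - ((N + (1*N + N)) - 3) = 2 - ((N + (N + N)) - 3) = 2 - ((N + 2*N) - 3) = 2 - (3*N - 3) = 2 - (-3 + 3*N) = 2 + (3 - 3*N) = 5 - 3*N)
S(b) = -8 (S(b) = -7 - 1 = -8)
u = 24 (u = (-4 - 1*(-1))*(-8) = (-4 + 1)*(-8) = -3*(-8) = 24)
(230 - √(-1*(-240) + u))² = (230 - √(-1*(-240) + 24))² = (230 - √(240 + 24))² = (230 - √264)² = (230 - 2*√66)²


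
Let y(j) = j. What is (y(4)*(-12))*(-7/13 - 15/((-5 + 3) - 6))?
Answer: -834/13 ≈ -64.154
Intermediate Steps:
(y(4)*(-12))*(-7/13 - 15/((-5 + 3) - 6)) = (4*(-12))*(-7/13 - 15/((-5 + 3) - 6)) = -48*(-7*1/13 - 15/(-2 - 6)) = -48*(-7/13 - 15/(-8)) = -48*(-7/13 - 15*(-1/8)) = -48*(-7/13 + 15/8) = -48*139/104 = -834/13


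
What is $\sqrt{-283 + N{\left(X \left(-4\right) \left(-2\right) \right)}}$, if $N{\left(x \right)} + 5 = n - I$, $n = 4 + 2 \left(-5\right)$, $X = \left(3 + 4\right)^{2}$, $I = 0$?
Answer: $7 i \sqrt{6} \approx 17.146 i$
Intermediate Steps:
$X = 49$ ($X = 7^{2} = 49$)
$n = -6$ ($n = 4 - 10 = -6$)
$N{\left(x \right)} = -11$ ($N{\left(x \right)} = -5 - 6 = -11$)
$\sqrt{-283 + N{\left(X \left(-4\right) \left(-2\right) \right)}} = \sqrt{-283 - 11} = \sqrt{-294} = 7 i \sqrt{6}$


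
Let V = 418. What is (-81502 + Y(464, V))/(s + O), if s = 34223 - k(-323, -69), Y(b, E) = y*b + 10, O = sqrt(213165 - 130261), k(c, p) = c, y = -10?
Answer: -743879018/298335803 + 43066*sqrt(20726)/298335803 ≈ -2.4726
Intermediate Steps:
O = 2*sqrt(20726) (O = sqrt(82904) = 2*sqrt(20726) ≈ 287.93)
Y(b, E) = 10 - 10*b (Y(b, E) = -10*b + 10 = 10 - 10*b)
s = 34546 (s = 34223 - 1*(-323) = 34223 + 323 = 34546)
(-81502 + Y(464, V))/(s + O) = (-81502 + (10 - 10*464))/(34546 + 2*sqrt(20726)) = (-81502 + (10 - 4640))/(34546 + 2*sqrt(20726)) = (-81502 - 4630)/(34546 + 2*sqrt(20726)) = -86132/(34546 + 2*sqrt(20726))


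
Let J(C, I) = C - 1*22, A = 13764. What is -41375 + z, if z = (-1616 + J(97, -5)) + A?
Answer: -29152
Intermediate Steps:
J(C, I) = -22 + C (J(C, I) = C - 22 = -22 + C)
z = 12223 (z = (-1616 + (-22 + 97)) + 13764 = (-1616 + 75) + 13764 = -1541 + 13764 = 12223)
-41375 + z = -41375 + 12223 = -29152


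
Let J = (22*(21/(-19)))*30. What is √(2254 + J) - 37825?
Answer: -37825 + √550354/19 ≈ -37786.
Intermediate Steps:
J = -13860/19 (J = (22*(21*(-1/19)))*30 = (22*(-21/19))*30 = -462/19*30 = -13860/19 ≈ -729.47)
√(2254 + J) - 37825 = √(2254 - 13860/19) - 37825 = √(28966/19) - 37825 = √550354/19 - 37825 = -37825 + √550354/19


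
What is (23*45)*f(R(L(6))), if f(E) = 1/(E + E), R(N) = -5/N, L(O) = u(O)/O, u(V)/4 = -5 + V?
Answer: -69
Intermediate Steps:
u(V) = -20 + 4*V (u(V) = 4*(-5 + V) = -20 + 4*V)
L(O) = (-20 + 4*O)/O
f(E) = 1/(2*E)
(23*45)*f(R(L(6))) = (23*45)*(1/(2*((-5/(4 - 20/6))))) = 1035*(1/(2*((-5/(4 - 20*⅙))))) = 1035*(1/(2*((-5/(4 - 10/3))))) = 1035*(1/(2*((-5/⅔)))) = 1035*(1/(2*((-5*3/2)))) = 1035*(1/(2*(-15/2))) = 1035*((½)*(-2/15)) = 1035*(-1/15) = -69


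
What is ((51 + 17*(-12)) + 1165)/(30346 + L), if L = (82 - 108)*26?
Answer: 22/645 ≈ 0.034109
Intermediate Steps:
L = -676 (L = -26*26 = -676)
((51 + 17*(-12)) + 1165)/(30346 + L) = ((51 + 17*(-12)) + 1165)/(30346 - 676) = ((51 - 204) + 1165)/29670 = (-153 + 1165)*(1/29670) = 1012*(1/29670) = 22/645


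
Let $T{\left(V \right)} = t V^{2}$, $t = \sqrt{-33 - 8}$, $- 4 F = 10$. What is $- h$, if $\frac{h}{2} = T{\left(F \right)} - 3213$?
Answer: $6426 - \frac{25 i \sqrt{41}}{2} \approx 6426.0 - 80.039 i$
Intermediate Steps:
$F = - \frac{5}{2}$ ($F = \left(- \frac{1}{4}\right) 10 = - \frac{5}{2} \approx -2.5$)
$t = i \sqrt{41}$ ($t = \sqrt{-41} = i \sqrt{41} \approx 6.4031 i$)
$T{\left(V \right)} = i \sqrt{41} V^{2}$
$h = -6426 + \frac{25 i \sqrt{41}}{2}$ ($h = 2 \left(i \sqrt{41} \left(- \frac{5}{2}\right)^{2} - 3213\right) = 2 \left(i \sqrt{41} \cdot \frac{25}{4} - 3213\right) = 2 \left(\frac{25 i \sqrt{41}}{4} - 3213\right) = 2 \left(-3213 + \frac{25 i \sqrt{41}}{4}\right) = -6426 + \frac{25 i \sqrt{41}}{2} \approx -6426.0 + 80.039 i$)
$- h = - (-6426 + \frac{25 i \sqrt{41}}{2}) = 6426 - \frac{25 i \sqrt{41}}{2}$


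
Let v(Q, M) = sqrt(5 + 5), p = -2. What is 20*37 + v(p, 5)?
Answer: 740 + sqrt(10) ≈ 743.16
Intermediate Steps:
v(Q, M) = sqrt(10)
20*37 + v(p, 5) = 20*37 + sqrt(10) = 740 + sqrt(10)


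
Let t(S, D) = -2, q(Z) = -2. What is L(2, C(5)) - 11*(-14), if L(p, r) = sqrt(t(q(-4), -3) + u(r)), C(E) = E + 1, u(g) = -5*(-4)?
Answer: 154 + 3*sqrt(2) ≈ 158.24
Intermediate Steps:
u(g) = 20
C(E) = 1 + E
L(p, r) = 3*sqrt(2) (L(p, r) = sqrt(-2 + 20) = sqrt(18) = 3*sqrt(2))
L(2, C(5)) - 11*(-14) = 3*sqrt(2) - 11*(-14) = 3*sqrt(2) + 154 = 154 + 3*sqrt(2)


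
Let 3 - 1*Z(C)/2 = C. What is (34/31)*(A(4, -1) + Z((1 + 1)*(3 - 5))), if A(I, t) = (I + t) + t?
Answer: 544/31 ≈ 17.548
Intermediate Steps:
A(I, t) = I + 2*t
Z(C) = 6 - 2*C
(34/31)*(A(4, -1) + Z((1 + 1)*(3 - 5))) = (34/31)*((4 + 2*(-1)) + (6 - 2*(1 + 1)*(3 - 5))) = (34*(1/31))*((4 - 2) + (6 - 4*(-2))) = 34*(2 + (6 - 2*(-4)))/31 = 34*(2 + (6 + 8))/31 = 34*(2 + 14)/31 = (34/31)*16 = 544/31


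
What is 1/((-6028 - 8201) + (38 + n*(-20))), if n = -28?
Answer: -1/13631 ≈ -7.3362e-5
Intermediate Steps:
1/((-6028 - 8201) + (38 + n*(-20))) = 1/((-6028 - 8201) + (38 - 28*(-20))) = 1/(-14229 + (38 + 560)) = 1/(-14229 + 598) = 1/(-13631) = -1/13631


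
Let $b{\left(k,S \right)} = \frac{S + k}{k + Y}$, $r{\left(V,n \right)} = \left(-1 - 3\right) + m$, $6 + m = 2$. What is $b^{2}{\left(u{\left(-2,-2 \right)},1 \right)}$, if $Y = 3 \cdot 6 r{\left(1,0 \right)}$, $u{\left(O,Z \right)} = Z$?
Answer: $\frac{1}{21316} \approx 4.6913 \cdot 10^{-5}$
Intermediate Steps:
$m = -4$ ($m = -6 + 2 = -4$)
$r{\left(V,n \right)} = -8$ ($r{\left(V,n \right)} = \left(-1 - 3\right) - 4 = -4 - 4 = -8$)
$Y = -144$ ($Y = 3 \cdot 6 \left(-8\right) = 18 \left(-8\right) = -144$)
$b{\left(k,S \right)} = \frac{S + k}{-144 + k}$ ($b{\left(k,S \right)} = \frac{S + k}{k - 144} = \frac{S + k}{-144 + k}$)
$b^{2}{\left(u{\left(-2,-2 \right)},1 \right)} = \left(\frac{1 - 2}{-144 - 2}\right)^{2} = \left(\frac{1}{-146} \left(-1\right)\right)^{2} = \left(\left(- \frac{1}{146}\right) \left(-1\right)\right)^{2} = \left(\frac{1}{146}\right)^{2} = \frac{1}{21316}$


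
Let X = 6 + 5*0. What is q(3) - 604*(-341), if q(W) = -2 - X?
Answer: 205956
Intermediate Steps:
X = 6 (X = 6 + 0 = 6)
q(W) = -8 (q(W) = -2 - 1*6 = -2 - 6 = -8)
q(3) - 604*(-341) = -8 - 604*(-341) = -8 + 205964 = 205956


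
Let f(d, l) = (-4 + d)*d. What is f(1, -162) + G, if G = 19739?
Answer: 19736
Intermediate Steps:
f(d, l) = d*(-4 + d)
f(1, -162) + G = 1*(-4 + 1) + 19739 = 1*(-3) + 19739 = -3 + 19739 = 19736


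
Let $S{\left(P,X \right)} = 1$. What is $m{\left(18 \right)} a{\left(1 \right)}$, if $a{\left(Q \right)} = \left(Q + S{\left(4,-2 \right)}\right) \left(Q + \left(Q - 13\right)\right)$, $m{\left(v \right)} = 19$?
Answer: $-418$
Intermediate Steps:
$a{\left(Q \right)} = \left(1 + Q\right) \left(-13 + 2 Q\right)$ ($a{\left(Q \right)} = \left(Q + 1\right) \left(Q + \left(Q - 13\right)\right) = \left(1 + Q\right) \left(Q + \left(-13 + Q\right)\right) = \left(1 + Q\right) \left(-13 + 2 Q\right)$)
$m{\left(18 \right)} a{\left(1 \right)} = 19 \left(-13 - 11 + 2 \cdot 1^{2}\right) = 19 \left(-13 - 11 + 2 \cdot 1\right) = 19 \left(-13 - 11 + 2\right) = 19 \left(-22\right) = -418$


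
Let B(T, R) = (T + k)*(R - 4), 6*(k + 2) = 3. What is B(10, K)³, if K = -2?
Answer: -132651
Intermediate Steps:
k = -3/2 (k = -2 + (⅙)*3 = -2 + ½ = -3/2 ≈ -1.5000)
B(T, R) = (-4 + R)*(-3/2 + T) (B(T, R) = (T - 3/2)*(R - 4) = (-3/2 + T)*(-4 + R) = (-4 + R)*(-3/2 + T))
B(10, K)³ = (6 - 4*10 - 3/2*(-2) - 2*10)³ = (6 - 40 + 3 - 20)³ = (-51)³ = -132651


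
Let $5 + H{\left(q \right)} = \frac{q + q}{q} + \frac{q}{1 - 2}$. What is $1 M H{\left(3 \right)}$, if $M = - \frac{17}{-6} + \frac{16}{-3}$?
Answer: $15$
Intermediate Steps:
$M = - \frac{5}{2}$ ($M = \left(-17\right) \left(- \frac{1}{6}\right) + 16 \left(- \frac{1}{3}\right) = \frac{17}{6} - \frac{16}{3} = - \frac{5}{2} \approx -2.5$)
$H{\left(q \right)} = -3 - q$ ($H{\left(q \right)} = -5 + \left(\frac{q + q}{q} + \frac{q}{1 - 2}\right) = -5 + \left(\frac{2 q}{q} + \frac{q}{1 - 2}\right) = -5 + \left(2 + \frac{q}{-1}\right) = -5 + \left(2 + q \left(-1\right)\right) = -5 - \left(-2 + q\right) = -3 - q$)
$1 M H{\left(3 \right)} = 1 \left(- \frac{5}{2}\right) \left(-3 - 3\right) = - \frac{5 \left(-3 - 3\right)}{2} = \left(- \frac{5}{2}\right) \left(-6\right) = 15$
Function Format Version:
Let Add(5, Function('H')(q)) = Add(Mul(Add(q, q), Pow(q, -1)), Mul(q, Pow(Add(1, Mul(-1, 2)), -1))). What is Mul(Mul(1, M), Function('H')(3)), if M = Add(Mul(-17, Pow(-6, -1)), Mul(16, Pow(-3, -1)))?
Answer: 15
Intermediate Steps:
M = Rational(-5, 2) (M = Add(Mul(-17, Rational(-1, 6)), Mul(16, Rational(-1, 3))) = Add(Rational(17, 6), Rational(-16, 3)) = Rational(-5, 2) ≈ -2.5000)
Function('H')(q) = Add(-3, Mul(-1, q)) (Function('H')(q) = Add(-5, Add(Mul(Add(q, q), Pow(q, -1)), Mul(q, Pow(Add(1, Mul(-1, 2)), -1)))) = Add(-5, Add(Mul(Mul(2, q), Pow(q, -1)), Mul(q, Pow(Add(1, -2), -1)))) = Add(-5, Add(2, Mul(q, Pow(-1, -1)))) = Add(-5, Add(2, Mul(q, -1))) = Add(-5, Add(2, Mul(-1, q))) = Add(-3, Mul(-1, q)))
Mul(Mul(1, M), Function('H')(3)) = Mul(Mul(1, Rational(-5, 2)), Add(-3, Mul(-1, 3))) = Mul(Rational(-5, 2), Add(-3, -3)) = Mul(Rational(-5, 2), -6) = 15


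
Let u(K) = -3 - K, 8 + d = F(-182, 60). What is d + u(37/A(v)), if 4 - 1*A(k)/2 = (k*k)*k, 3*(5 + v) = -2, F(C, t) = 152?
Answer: 1414923/10042 ≈ 140.90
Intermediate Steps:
v = -17/3 (v = -5 + (1/3)*(-2) = -5 - 2/3 = -17/3 ≈ -5.6667)
d = 144 (d = -8 + 152 = 144)
A(k) = 8 - 2*k**3 (A(k) = 8 - 2*k*k*k = 8 - 2*k**2*k = 8 - 2*k**3)
d + u(37/A(v)) = 144 + (-3 - 37/(8 - 2*(-17/3)**3)) = 144 + (-3 - 37/(8 - 2*(-4913/27))) = 144 + (-3 - 37/(8 + 9826/27)) = 144 + (-3 - 37/10042/27) = 144 + (-3 - 37*27/10042) = 144 + (-3 - 1*999/10042) = 144 + (-3 - 999/10042) = 144 - 31125/10042 = 1414923/10042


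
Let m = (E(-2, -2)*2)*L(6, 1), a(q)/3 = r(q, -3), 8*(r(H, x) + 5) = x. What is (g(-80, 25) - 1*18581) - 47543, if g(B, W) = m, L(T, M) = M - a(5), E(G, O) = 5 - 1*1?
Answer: -65987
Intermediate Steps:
r(H, x) = -5 + x/8
E(G, O) = 4 (E(G, O) = 5 - 1 = 4)
a(q) = -129/8 (a(q) = 3*(-5 + (⅛)*(-3)) = 3*(-5 - 3/8) = 3*(-43/8) = -129/8)
L(T, M) = 129/8 + M (L(T, M) = M - 1*(-129/8) = M + 129/8 = 129/8 + M)
m = 137 (m = (4*2)*(129/8 + 1) = 8*(137/8) = 137)
g(B, W) = 137
(g(-80, 25) - 1*18581) - 47543 = (137 - 1*18581) - 47543 = (137 - 18581) - 47543 = -18444 - 47543 = -65987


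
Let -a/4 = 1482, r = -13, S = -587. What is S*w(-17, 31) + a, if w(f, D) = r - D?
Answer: 19900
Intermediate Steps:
w(f, D) = -13 - D
a = -5928 (a = -4*1482 = -5928)
S*w(-17, 31) + a = -587*(-13 - 1*31) - 5928 = -587*(-13 - 31) - 5928 = -587*(-44) - 5928 = 25828 - 5928 = 19900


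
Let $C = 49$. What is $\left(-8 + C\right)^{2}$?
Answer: $1681$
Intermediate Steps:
$\left(-8 + C\right)^{2} = \left(-8 + 49\right)^{2} = 41^{2} = 1681$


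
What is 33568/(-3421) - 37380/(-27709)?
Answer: -72932612/8617499 ≈ -8.4633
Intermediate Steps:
33568/(-3421) - 37380/(-27709) = 33568*(-1/3421) - 37380*(-1/27709) = -33568/3421 + 37380/27709 = -72932612/8617499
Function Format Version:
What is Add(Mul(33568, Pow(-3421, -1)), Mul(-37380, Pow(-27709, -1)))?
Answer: Rational(-72932612, 8617499) ≈ -8.4633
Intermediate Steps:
Add(Mul(33568, Pow(-3421, -1)), Mul(-37380, Pow(-27709, -1))) = Add(Mul(33568, Rational(-1, 3421)), Mul(-37380, Rational(-1, 27709))) = Add(Rational(-33568, 3421), Rational(37380, 27709)) = Rational(-72932612, 8617499)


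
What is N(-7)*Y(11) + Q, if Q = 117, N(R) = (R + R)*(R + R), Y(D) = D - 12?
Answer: -79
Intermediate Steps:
Y(D) = -12 + D
N(R) = 4*R² (N(R) = (2*R)*(2*R) = 4*R²)
N(-7)*Y(11) + Q = (4*(-7)²)*(-12 + 11) + 117 = (4*49)*(-1) + 117 = 196*(-1) + 117 = -196 + 117 = -79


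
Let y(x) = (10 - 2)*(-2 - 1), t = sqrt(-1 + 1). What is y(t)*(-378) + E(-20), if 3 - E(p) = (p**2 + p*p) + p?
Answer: 8295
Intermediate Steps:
E(p) = 3 - p - 2*p**2 (E(p) = 3 - ((p**2 + p*p) + p) = 3 - ((p**2 + p**2) + p) = 3 - (2*p**2 + p) = 3 - (p + 2*p**2) = 3 + (-p - 2*p**2) = 3 - p - 2*p**2)
t = 0 (t = sqrt(0) = 0)
y(x) = -24 (y(x) = 8*(-3) = -24)
y(t)*(-378) + E(-20) = -24*(-378) + (3 - 1*(-20) - 2*(-20)**2) = 9072 + (3 + 20 - 2*400) = 9072 + (3 + 20 - 800) = 9072 - 777 = 8295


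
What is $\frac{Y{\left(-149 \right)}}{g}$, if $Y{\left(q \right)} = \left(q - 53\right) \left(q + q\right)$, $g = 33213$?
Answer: $\frac{60196}{33213} \approx 1.8124$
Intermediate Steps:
$Y{\left(q \right)} = 2 q \left(-53 + q\right)$ ($Y{\left(q \right)} = \left(-53 + q\right) 2 q = 2 q \left(-53 + q\right)$)
$\frac{Y{\left(-149 \right)}}{g} = \frac{2 \left(-149\right) \left(-53 - 149\right)}{33213} = 2 \left(-149\right) \left(-202\right) \frac{1}{33213} = 60196 \cdot \frac{1}{33213} = \frac{60196}{33213}$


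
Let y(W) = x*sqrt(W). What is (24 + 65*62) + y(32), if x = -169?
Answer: 4054 - 676*sqrt(2) ≈ 3098.0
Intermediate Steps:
y(W) = -169*sqrt(W)
(24 + 65*62) + y(32) = (24 + 65*62) - 676*sqrt(2) = (24 + 4030) - 676*sqrt(2) = 4054 - 676*sqrt(2)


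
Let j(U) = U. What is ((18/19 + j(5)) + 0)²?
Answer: 12769/361 ≈ 35.371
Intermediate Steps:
((18/19 + j(5)) + 0)² = ((18/19 + 5) + 0)² = (113/19 + 0)² = (113/19)² = 12769/361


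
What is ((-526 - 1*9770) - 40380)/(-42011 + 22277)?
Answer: 8446/3289 ≈ 2.5680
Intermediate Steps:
((-526 - 1*9770) - 40380)/(-42011 + 22277) = ((-526 - 9770) - 40380)/(-19734) = (-10296 - 40380)*(-1/19734) = -50676*(-1/19734) = 8446/3289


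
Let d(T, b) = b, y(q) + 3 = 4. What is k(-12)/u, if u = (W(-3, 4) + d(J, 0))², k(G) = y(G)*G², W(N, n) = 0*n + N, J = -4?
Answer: 16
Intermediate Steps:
y(q) = 1 (y(q) = -3 + 4 = 1)
W(N, n) = N (W(N, n) = 0 + N = N)
k(G) = G² (k(G) = 1*G² = G²)
u = 9 (u = (-3 + 0)² = (-3)² = 9)
k(-12)/u = (-12)²/9 = 144*(⅑) = 16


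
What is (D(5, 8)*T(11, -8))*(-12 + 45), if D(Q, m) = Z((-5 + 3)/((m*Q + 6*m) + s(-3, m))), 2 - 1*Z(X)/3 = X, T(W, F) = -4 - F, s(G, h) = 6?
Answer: 37620/47 ≈ 800.43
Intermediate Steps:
Z(X) = 6 - 3*X
D(Q, m) = 6 + 6/(6 + 6*m + Q*m) (D(Q, m) = 6 - 3*(-5 + 3)/((m*Q + 6*m) + 6) = 6 - (-6)/((Q*m + 6*m) + 6) = 6 - (-6)/((6*m + Q*m) + 6) = 6 - (-6)/(6 + 6*m + Q*m) = 6 + 6/(6 + 6*m + Q*m))
(D(5, 8)*T(11, -8))*(-12 + 45) = ((6*(7 + 6*8 + 5*8)/(6 + 6*8 + 5*8))*(-4 - 1*(-8)))*(-12 + 45) = ((6*(7 + 48 + 40)/(6 + 48 + 40))*(-4 + 8))*33 = ((6*95/94)*4)*33 = ((6*(1/94)*95)*4)*33 = ((285/47)*4)*33 = (1140/47)*33 = 37620/47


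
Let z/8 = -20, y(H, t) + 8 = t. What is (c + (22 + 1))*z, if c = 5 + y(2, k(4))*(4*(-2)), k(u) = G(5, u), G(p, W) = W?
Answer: -9600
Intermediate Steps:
k(u) = u
y(H, t) = -8 + t
z = -160 (z = 8*(-20) = -160)
c = 37 (c = 5 + (-8 + 4)*(4*(-2)) = 5 - 4*(-8) = 5 + 32 = 37)
(c + (22 + 1))*z = (37 + (22 + 1))*(-160) = (37 + 23)*(-160) = 60*(-160) = -9600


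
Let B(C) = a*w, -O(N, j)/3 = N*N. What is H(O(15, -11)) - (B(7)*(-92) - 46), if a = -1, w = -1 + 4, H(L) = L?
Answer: -905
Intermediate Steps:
O(N, j) = -3*N² (O(N, j) = -3*N*N = -3*N²)
w = 3
B(C) = -3 (B(C) = -1*3 = -3)
H(O(15, -11)) - (B(7)*(-92) - 46) = -3*15² - (-3*(-92) - 46) = -3*225 - (276 - 46) = -675 - 1*230 = -675 - 230 = -905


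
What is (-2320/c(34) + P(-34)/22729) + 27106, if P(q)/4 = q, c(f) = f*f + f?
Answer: 616047826/22729 ≈ 27104.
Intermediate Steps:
c(f) = f + f² (c(f) = f² + f = f + f²)
P(q) = 4*q
(-2320/c(34) + P(-34)/22729) + 27106 = (-2320*1/(34*(1 + 34)) + (4*(-34))/22729) + 27106 = (-2320/(34*35) - 136*1/22729) + 27106 = (-2320/1190 - 8/1337) + 27106 = (-2320*1/1190 - 8/1337) + 27106 = (-232/119 - 8/1337) + 27106 = -44448/22729 + 27106 = 616047826/22729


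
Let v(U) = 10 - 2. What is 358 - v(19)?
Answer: 350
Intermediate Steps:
v(U) = 8
358 - v(19) = 358 - 1*8 = 358 - 8 = 350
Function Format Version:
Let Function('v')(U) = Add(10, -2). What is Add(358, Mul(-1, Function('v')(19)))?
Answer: 350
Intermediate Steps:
Function('v')(U) = 8
Add(358, Mul(-1, Function('v')(19))) = Add(358, Mul(-1, 8)) = Add(358, -8) = 350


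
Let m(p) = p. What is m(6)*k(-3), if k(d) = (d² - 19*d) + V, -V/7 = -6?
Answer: 648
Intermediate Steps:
V = 42 (V = -7*(-6) = 42)
k(d) = 42 + d² - 19*d (k(d) = (d² - 19*d) + 42 = 42 + d² - 19*d)
m(6)*k(-3) = 6*(42 + (-3)² - 19*(-3)) = 6*(42 + 9 + 57) = 6*108 = 648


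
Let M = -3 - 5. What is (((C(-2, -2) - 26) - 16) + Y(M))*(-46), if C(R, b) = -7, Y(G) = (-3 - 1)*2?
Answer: 2622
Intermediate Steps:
M = -8
Y(G) = -8 (Y(G) = -4*2 = -8)
(((C(-2, -2) - 26) - 16) + Y(M))*(-46) = (((-7 - 26) - 16) - 8)*(-46) = ((-33 - 16) - 8)*(-46) = (-49 - 8)*(-46) = -57*(-46) = 2622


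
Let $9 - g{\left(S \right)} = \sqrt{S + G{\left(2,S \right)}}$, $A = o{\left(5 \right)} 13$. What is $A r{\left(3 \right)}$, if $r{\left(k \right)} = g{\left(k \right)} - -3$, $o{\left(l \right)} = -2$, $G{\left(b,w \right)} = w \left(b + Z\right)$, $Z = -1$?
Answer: $-312 + 26 \sqrt{6} \approx -248.31$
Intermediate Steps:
$G{\left(b,w \right)} = w \left(-1 + b\right)$ ($G{\left(b,w \right)} = w \left(b - 1\right) = w \left(-1 + b\right)$)
$A = -26$ ($A = \left(-2\right) 13 = -26$)
$g{\left(S \right)} = 9 - \sqrt{2} \sqrt{S}$ ($g{\left(S \right)} = 9 - \sqrt{S + S \left(-1 + 2\right)} = 9 - \sqrt{S + S 1} = 9 - \sqrt{S + S} = 9 - \sqrt{2 S} = 9 - \sqrt{2} \sqrt{S}$)
$r{\left(k \right)} = 12 - \sqrt{2} \sqrt{k}$ ($r{\left(k \right)} = \left(9 - \sqrt{2} \sqrt{k}\right) - -3 = \left(9 - \sqrt{2} \sqrt{k}\right) + 3 = 12 - \sqrt{2} \sqrt{k}$)
$A r{\left(3 \right)} = - 26 \left(12 - \sqrt{2} \sqrt{3}\right) = - 26 \left(12 - \sqrt{6}\right) = -312 + 26 \sqrt{6}$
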